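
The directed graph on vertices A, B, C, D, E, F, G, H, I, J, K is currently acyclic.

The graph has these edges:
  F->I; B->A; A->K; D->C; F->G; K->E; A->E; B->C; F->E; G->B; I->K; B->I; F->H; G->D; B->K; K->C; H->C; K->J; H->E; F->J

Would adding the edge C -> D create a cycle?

Adding C→D creates a cycle iff D can already reach C.
Path from D: D → C.
So D → … → C → D is a cycle.

Yes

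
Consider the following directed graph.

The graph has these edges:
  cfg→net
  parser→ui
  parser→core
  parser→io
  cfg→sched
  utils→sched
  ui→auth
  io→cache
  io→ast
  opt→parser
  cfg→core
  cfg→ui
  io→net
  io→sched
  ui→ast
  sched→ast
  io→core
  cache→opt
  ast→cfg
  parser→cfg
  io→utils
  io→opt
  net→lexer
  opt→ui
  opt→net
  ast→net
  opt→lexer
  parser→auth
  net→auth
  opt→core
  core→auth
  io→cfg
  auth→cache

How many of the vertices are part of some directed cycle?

12

A vertex is on a directed cycle iff it belongs to a strongly connected component of size ≥ 2 (or has a self-loop).
The vertices on cycles are {io, ui, ast, cfg, net, opt, auth, core, cache, sched, utils, parser} — 12 in total.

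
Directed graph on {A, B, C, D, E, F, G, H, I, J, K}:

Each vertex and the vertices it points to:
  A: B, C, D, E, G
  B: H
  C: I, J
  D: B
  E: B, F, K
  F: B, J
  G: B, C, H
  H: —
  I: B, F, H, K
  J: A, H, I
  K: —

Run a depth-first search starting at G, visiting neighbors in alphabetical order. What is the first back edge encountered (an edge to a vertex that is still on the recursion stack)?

A->C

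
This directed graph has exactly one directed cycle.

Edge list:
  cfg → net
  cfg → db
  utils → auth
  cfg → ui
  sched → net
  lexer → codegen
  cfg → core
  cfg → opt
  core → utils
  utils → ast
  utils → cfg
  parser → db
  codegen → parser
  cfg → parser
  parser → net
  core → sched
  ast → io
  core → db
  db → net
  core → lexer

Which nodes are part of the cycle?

DFS with gray/black marking from core:
core gray
  sched gray
    net gray
    net black
  sched black
  lexer gray
    codegen gray
      parser gray
        parser→net: net black — skip
        db gray
          db→net: net black — skip
        db black
      parser black
    codegen black
  lexer black
  core→db: db black — skip
  utils gray
    auth gray
    auth black
    ast gray
      io gray
      io black
    ast black
    cfg gray
      ui gray
      ui black
      opt gray
      opt black
      cfg→core: core is gray → back edge
Back edge closes the cycle core → utils → cfg → core; its vertices are {cfg, core, utils}.

cfg, core, utils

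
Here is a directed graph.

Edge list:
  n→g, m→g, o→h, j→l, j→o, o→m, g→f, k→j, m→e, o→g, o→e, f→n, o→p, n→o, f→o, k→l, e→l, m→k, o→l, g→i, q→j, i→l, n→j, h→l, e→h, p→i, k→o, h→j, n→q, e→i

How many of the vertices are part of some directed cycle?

10

A vertex is on a directed cycle iff it belongs to a strongly connected component of size ≥ 2 (or has a self-loop).
The vertices on cycles are {e, f, g, h, j, k, m, n, o, q} — 10 in total.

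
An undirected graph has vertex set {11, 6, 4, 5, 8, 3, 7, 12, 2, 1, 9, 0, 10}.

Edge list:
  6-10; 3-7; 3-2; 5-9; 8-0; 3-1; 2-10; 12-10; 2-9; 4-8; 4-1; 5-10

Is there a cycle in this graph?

DFS, tracking each vertex's parent; an edge to a visited non-parent vertex closes a cycle.
Start from 8:
visit 8 (parent –)
  visit 4 (parent 8)
    visit 1 (parent 4)
      visit 3 (parent 1)
        visit 7 (parent 3)
          7–3: parent, skip
        3–1: parent, skip
        visit 2 (parent 3)
          visit 9 (parent 2)
            9–2: parent, skip
            visit 5 (parent 9)
              visit 10 (parent 5)
                10–5: parent, skip
                visit 12 (parent 10)
                  12–10: parent, skip
                visit 6 (parent 10)
                  6–10: parent, skip
                10–2: 2 visited and ≠ parent → cycle
Cycle: 2 – 9 – 5 – 10 – 2.

Yes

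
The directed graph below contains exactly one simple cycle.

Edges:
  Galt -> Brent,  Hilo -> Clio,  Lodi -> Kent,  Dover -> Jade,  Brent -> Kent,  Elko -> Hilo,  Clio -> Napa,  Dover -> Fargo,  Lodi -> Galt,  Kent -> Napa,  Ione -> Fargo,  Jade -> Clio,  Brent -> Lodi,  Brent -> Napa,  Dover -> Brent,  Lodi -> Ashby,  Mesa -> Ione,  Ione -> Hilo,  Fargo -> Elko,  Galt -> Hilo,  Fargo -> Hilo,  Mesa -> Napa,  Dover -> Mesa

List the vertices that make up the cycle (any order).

Galt, Lodi, Brent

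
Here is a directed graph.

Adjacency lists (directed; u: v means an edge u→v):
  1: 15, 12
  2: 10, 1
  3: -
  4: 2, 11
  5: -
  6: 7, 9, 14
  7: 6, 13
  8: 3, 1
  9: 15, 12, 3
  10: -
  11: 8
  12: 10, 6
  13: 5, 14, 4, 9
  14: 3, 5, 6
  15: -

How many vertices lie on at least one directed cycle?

11

A vertex is on a directed cycle iff it belongs to a strongly connected component of size ≥ 2 (or has a self-loop).
The vertices on cycles are {1, 2, 4, 6, 7, 8, 9, 11, 12, 13, 14} — 11 in total.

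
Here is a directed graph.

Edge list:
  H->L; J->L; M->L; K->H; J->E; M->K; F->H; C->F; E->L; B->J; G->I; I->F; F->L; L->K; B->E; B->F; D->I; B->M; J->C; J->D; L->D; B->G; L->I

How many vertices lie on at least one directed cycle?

6

A vertex is on a directed cycle iff it belongs to a strongly connected component of size ≥ 2 (or has a self-loop).
The vertices on cycles are {D, F, H, I, K, L} — 6 in total.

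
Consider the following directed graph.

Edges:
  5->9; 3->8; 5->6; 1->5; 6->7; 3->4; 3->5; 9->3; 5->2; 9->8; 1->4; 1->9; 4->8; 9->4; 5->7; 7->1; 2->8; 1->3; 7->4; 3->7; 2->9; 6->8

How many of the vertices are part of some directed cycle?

A vertex is on a directed cycle iff it belongs to a strongly connected component of size ≥ 2 (or has a self-loop).
The vertices on cycles are {1, 2, 3, 5, 6, 7, 9} — 7 in total.

7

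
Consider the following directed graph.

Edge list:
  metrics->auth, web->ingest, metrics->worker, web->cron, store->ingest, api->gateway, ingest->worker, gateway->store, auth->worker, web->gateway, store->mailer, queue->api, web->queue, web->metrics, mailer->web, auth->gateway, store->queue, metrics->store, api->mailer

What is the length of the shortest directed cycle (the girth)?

4

For each vertex v, BFS finds the shortest path from v back to v.
The shortest such closed walk is web → metrics → store → mailer → web, length 4.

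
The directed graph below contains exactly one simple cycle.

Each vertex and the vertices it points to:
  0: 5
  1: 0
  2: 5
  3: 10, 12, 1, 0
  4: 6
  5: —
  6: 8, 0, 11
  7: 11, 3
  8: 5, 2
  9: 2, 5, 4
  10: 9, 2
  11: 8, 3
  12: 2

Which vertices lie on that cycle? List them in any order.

DFS with gray/black marking from 3:
3 gray
  10 gray
    9 gray
      2 gray
        5 gray
        5 black
      2 black
      9→5: 5 black — skip
      4 gray
        6 gray
          8 gray
            8→5: 5 black — skip
            8→2: 2 black — skip
          8 black
          0 gray
            0→5: 5 black — skip
          0 black
          11 gray
            11→8: 8 black — skip
            11→3: 3 is gray → back edge
Back edge closes the cycle 3 → 10 → 9 → 4 → 6 → 11 → 3; its vertices are {3, 4, 6, 9, 10, 11}.

3, 4, 6, 9, 10, 11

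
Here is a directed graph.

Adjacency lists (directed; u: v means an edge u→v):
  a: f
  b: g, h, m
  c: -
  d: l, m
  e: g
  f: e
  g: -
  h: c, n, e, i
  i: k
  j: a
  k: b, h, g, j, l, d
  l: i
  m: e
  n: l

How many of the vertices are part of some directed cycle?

A vertex is on a directed cycle iff it belongs to a strongly connected component of size ≥ 2 (or has a self-loop).
The vertices on cycles are {b, d, h, i, k, l, n} — 7 in total.

7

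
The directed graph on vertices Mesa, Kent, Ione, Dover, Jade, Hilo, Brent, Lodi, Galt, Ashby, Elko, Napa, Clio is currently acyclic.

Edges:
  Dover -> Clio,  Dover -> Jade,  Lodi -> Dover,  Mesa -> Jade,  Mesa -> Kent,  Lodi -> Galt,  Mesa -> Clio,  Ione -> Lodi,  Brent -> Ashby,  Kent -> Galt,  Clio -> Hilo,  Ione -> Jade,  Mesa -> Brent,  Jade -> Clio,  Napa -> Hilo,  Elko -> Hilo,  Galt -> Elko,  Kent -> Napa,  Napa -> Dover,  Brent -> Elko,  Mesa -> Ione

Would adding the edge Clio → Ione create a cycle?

Adding Clio→Ione creates a cycle iff Ione can already reach Clio.
Path from Ione: Ione → Jade → Clio.
So Ione → … → Clio → Ione is a cycle.

Yes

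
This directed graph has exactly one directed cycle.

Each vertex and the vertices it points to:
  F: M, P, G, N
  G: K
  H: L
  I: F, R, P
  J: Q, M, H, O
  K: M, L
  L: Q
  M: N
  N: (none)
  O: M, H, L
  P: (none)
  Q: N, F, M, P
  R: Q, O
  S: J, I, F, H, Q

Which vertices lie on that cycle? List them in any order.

F, G, K, L, Q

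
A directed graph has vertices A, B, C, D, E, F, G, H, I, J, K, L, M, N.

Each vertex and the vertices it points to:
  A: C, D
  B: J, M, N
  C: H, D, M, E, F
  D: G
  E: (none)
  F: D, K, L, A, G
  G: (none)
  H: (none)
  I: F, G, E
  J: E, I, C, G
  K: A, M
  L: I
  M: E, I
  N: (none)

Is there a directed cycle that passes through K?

K is on a cycle iff K can reach itself via ≥1 edge.
K → A → C → F → K — yes.

Yes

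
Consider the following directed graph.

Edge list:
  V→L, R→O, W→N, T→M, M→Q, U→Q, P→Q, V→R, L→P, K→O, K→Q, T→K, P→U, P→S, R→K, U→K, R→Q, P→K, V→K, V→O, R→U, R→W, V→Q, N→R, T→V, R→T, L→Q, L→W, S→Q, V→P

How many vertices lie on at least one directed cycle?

A vertex is on a directed cycle iff it belongs to a strongly connected component of size ≥ 2 (or has a self-loop).
The vertices on cycles are {L, N, R, T, V, W} — 6 in total.

6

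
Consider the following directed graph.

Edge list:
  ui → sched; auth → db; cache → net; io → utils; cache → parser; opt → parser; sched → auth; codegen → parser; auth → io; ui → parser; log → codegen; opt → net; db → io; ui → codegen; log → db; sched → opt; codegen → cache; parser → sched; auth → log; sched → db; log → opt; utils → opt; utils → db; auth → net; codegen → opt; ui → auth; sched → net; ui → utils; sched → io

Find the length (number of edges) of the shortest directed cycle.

3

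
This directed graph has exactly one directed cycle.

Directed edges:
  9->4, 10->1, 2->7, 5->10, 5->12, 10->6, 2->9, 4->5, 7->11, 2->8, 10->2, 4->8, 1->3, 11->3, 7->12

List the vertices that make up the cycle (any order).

DFS with gray/black marking from 5:
5 gray
  10 gray
    6 gray
    6 black
    2 gray
      7 gray
        11 gray
          3 gray
          3 black
        11 black
        12 gray
        12 black
      7 black
      8 gray
      8 black
      9 gray
        4 gray
          4→8: 8 black — skip
          4→5: 5 is gray → back edge
Back edge closes the cycle 5 → 10 → 2 → 9 → 4 → 5; its vertices are {2, 4, 5, 9, 10}.

2, 4, 5, 9, 10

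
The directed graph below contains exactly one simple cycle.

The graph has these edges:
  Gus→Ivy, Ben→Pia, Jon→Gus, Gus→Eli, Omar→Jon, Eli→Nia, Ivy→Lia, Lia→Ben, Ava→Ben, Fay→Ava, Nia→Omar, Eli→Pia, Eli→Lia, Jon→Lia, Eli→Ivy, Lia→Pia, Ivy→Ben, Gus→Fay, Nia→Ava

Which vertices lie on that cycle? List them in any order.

Eli, Gus, Jon, Nia, Omar

DFS with gray/black marking from Jon:
Jon gray
  Gus gray
    Eli gray
      Ivy gray
        Ben gray
          Pia gray
          Pia black
        Ben black
        Lia gray
          Lia→Pia: Pia black — skip
          Lia→Ben: Ben black — skip
        Lia black
      Ivy black
      Nia gray
        Ava gray
          Ava→Ben: Ben black — skip
        Ava black
        Omar gray
          Omar→Jon: Jon is gray → back edge
Back edge closes the cycle Jon → Gus → Eli → Nia → Omar → Jon; its vertices are {Eli, Gus, Jon, Nia, Omar}.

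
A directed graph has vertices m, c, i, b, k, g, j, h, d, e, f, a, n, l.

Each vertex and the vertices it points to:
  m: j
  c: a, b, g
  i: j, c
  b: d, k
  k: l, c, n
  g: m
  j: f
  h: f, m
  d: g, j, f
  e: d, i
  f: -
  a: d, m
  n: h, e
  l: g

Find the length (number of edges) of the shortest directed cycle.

For each vertex v, BFS finds the shortest path from v back to v.
The shortest such closed walk is k → c → b → k, length 3.

3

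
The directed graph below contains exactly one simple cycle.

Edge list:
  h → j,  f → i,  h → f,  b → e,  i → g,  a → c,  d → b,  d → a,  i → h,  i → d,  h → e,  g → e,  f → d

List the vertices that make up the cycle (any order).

f, h, i

DFS with gray/black marking from f:
f gray
  d gray
    b gray
      e gray
      e black
    b black
    a gray
      c gray
      c black
    a black
  d black
  i gray
    i→d: d black — skip
    g gray
      g→e: e black — skip
    g black
    h gray
      h→f: f is gray → back edge
Back edge closes the cycle f → i → h → f; its vertices are {f, h, i}.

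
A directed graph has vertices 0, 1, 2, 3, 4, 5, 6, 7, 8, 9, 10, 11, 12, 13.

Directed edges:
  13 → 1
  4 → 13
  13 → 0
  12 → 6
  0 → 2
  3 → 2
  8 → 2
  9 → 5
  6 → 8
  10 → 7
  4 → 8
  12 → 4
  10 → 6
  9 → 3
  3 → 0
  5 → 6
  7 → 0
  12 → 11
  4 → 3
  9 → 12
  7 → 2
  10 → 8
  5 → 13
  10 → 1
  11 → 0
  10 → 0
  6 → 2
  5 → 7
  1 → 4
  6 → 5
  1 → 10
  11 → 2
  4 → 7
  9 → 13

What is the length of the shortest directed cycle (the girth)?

2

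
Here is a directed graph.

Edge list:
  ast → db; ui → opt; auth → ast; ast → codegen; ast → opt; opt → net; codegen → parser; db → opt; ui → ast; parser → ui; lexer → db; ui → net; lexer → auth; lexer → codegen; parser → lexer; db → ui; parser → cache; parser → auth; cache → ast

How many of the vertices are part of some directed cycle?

8

A vertex is on a directed cycle iff it belongs to a strongly connected component of size ≥ 2 (or has a self-loop).
The vertices on cycles are {db, ui, ast, auth, cache, lexer, parser, codegen} — 8 in total.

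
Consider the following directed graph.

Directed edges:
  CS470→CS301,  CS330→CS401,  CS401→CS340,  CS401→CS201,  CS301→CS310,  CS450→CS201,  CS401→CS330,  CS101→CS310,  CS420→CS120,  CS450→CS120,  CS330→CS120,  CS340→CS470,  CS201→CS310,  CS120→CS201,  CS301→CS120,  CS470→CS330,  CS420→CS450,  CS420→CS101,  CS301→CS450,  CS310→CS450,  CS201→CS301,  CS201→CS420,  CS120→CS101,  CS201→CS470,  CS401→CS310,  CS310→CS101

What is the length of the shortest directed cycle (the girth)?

2

For each vertex v, BFS finds the shortest path from v back to v.
The shortest such closed walk is CS401 → CS330 → CS401, length 2.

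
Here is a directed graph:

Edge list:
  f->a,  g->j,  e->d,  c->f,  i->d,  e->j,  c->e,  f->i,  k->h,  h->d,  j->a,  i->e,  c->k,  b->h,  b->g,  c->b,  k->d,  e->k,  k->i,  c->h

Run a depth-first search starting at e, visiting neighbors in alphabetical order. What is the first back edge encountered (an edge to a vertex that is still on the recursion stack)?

DFS from e (visiting neighbors in alphabetical order); mark gray on enter, black on exit:
e gray
  d gray
  d black
  j gray
    a gray
    a black
  j black
  k gray
    k→d: d black — skip
    h gray
      h→d: d black — skip
    h black
    i gray
      i→d: d black — skip
      i→e: e is gray → back edge
First back edge: i → e.

i->e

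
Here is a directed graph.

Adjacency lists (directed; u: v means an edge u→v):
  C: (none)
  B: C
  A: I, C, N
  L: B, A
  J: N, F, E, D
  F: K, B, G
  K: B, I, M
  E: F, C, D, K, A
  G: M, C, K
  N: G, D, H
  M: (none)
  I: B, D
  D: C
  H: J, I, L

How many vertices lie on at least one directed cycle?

A vertex is on a directed cycle iff it belongs to a strongly connected component of size ≥ 2 (or has a self-loop).
The vertices on cycles are {A, E, H, J, L, N} — 6 in total.

6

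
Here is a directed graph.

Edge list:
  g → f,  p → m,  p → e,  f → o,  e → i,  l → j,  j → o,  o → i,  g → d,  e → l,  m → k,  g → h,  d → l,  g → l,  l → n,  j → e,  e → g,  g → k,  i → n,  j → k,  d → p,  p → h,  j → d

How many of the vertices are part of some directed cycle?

6

A vertex is on a directed cycle iff it belongs to a strongly connected component of size ≥ 2 (or has a self-loop).
The vertices on cycles are {d, e, g, j, l, p} — 6 in total.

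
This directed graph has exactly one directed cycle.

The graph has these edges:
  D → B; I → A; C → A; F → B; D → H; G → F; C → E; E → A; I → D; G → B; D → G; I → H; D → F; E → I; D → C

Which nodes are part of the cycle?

C, D, E, I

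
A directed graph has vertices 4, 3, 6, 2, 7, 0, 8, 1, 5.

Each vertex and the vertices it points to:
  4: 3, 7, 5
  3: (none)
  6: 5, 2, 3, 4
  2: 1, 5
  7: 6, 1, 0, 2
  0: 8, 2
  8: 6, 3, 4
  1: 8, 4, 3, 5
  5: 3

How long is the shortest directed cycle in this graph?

3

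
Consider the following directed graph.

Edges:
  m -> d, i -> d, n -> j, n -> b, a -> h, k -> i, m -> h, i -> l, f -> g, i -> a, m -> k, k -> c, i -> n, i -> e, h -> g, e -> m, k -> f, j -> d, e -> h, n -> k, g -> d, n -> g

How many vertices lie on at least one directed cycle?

5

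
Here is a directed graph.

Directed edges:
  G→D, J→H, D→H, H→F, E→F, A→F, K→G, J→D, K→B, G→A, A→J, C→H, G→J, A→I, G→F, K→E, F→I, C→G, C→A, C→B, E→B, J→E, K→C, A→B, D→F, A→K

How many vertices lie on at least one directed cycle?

A vertex is on a directed cycle iff it belongs to a strongly connected component of size ≥ 2 (or has a self-loop).
The vertices on cycles are {A, C, G, K} — 4 in total.

4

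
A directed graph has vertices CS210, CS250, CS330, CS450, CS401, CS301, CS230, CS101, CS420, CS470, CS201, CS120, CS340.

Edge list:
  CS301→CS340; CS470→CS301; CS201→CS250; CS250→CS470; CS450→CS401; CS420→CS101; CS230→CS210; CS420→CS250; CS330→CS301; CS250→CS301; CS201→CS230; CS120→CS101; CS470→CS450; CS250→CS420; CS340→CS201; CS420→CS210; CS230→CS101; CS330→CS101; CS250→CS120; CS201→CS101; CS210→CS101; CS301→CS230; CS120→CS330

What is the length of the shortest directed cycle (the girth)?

2

For each vertex v, BFS finds the shortest path from v back to v.
The shortest such closed walk is CS250 → CS420 → CS250, length 2.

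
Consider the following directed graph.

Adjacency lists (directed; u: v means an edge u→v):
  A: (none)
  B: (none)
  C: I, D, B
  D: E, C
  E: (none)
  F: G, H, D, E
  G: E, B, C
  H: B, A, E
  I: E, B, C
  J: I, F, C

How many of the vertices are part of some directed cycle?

3

A vertex is on a directed cycle iff it belongs to a strongly connected component of size ≥ 2 (or has a self-loop).
The vertices on cycles are {C, D, I} — 3 in total.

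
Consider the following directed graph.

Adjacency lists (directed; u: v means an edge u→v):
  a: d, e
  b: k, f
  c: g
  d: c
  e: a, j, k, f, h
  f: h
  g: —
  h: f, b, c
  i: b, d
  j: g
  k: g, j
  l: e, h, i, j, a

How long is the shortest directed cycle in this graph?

2

For each vertex v, BFS finds the shortest path from v back to v.
The shortest such closed walk is e → a → e, length 2.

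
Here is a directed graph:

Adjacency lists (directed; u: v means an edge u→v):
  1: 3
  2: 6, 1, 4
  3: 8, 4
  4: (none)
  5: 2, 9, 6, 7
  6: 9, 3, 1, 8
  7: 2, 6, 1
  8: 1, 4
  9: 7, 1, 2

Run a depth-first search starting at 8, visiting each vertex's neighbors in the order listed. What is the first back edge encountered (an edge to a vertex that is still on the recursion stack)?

3→8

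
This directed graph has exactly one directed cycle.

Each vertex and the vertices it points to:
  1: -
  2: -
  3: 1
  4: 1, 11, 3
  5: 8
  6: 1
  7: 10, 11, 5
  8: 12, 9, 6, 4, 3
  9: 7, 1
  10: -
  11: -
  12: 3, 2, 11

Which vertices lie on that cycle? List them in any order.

5, 7, 8, 9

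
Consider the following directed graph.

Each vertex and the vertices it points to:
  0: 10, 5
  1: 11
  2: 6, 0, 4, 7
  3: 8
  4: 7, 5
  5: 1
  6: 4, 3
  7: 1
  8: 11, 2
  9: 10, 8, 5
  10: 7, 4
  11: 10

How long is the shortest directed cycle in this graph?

4

For each vertex v, BFS finds the shortest path from v back to v.
The shortest such closed walk is 8 → 2 → 6 → 3 → 8, length 4.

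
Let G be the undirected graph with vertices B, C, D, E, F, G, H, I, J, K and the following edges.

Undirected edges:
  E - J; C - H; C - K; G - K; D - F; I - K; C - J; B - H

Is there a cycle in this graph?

DFS, tracking each vertex's parent; an edge to a visited non-parent vertex closes a cycle.
Start from G:
visit G (parent –)
  visit K (parent G)
    K–G: parent, skip
    visit I (parent K)
      I–K: parent, skip
    visit C (parent K)
      visit H (parent C)
        visit B (parent H)
          B–H: parent, skip
        H–C: parent, skip
      visit J (parent C)
        J–C: parent, skip
        visit E (parent J)
          E–J: parent, skip
      C–K: parent, skip
visit D (parent –)
  visit F (parent D)
    F–D: parent, skip
No non-parent visited neighbor found — the graph is a forest.

No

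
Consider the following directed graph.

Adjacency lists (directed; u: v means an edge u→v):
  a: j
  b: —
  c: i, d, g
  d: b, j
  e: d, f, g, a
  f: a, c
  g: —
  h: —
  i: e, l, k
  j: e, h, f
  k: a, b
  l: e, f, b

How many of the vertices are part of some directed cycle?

9

A vertex is on a directed cycle iff it belongs to a strongly connected component of size ≥ 2 (or has a self-loop).
The vertices on cycles are {a, c, d, e, f, i, j, k, l} — 9 in total.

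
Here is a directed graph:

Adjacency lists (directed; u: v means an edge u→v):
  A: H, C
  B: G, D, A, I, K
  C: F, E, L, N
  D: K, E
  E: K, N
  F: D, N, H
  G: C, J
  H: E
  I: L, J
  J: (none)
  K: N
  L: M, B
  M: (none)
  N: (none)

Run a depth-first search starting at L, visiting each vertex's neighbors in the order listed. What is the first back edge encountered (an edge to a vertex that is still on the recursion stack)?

C→L

DFS from L (visiting each vertex's neighbors in the order listed); mark gray on enter, black on exit:
L gray
  M gray
  M black
  B gray
    G gray
      C gray
        F gray
          D gray
            K gray
              N gray
              N black
            K black
            E gray
              E→K: K black — skip
              E→N: N black — skip
            E black
          D black
          F→N: N black — skip
          H gray
            H→E: E black — skip
          H black
        F black
        C→E: E black — skip
        C→L: L is gray → back edge
First back edge: C → L.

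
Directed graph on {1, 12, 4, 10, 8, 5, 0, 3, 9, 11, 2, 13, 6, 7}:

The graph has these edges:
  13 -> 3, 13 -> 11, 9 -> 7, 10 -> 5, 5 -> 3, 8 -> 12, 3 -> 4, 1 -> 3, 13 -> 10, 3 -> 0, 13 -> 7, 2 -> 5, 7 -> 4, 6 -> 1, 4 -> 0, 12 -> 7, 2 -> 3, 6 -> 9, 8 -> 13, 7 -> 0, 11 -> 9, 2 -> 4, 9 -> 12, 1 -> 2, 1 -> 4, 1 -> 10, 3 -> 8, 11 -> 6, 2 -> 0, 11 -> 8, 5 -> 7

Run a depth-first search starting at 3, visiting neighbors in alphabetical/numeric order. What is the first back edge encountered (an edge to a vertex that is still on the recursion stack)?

DFS from 3 (visiting neighbors in alphabetical/numeric order); mark gray on enter, black on exit:
3 gray
  0 gray
  0 black
  4 gray
    4→0: 0 black — skip
  4 black
  8 gray
    12 gray
      7 gray
        7→0: 0 black — skip
        7→4: 4 black — skip
      7 black
    12 black
    13 gray
      13→3: 3 is gray → back edge
First back edge: 13 → 3.

13→3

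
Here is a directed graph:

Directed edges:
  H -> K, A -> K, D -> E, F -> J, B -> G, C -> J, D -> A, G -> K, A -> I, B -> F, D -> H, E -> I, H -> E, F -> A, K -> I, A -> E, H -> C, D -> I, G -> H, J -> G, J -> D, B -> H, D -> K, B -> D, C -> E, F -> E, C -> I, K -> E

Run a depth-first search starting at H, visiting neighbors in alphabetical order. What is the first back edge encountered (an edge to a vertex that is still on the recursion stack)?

D→H

DFS from H (visiting neighbors in alphabetical order); mark gray on enter, black on exit:
H gray
  C gray
    E gray
      I gray
      I black
    E black
    C→I: I black — skip
    J gray
      D gray
        A gray
          A→E: E black — skip
          A→I: I black — skip
          K gray
            K→E: E black — skip
            K→I: I black — skip
          K black
        A black
        D→E: E black — skip
        D→H: H is gray → back edge
First back edge: D → H.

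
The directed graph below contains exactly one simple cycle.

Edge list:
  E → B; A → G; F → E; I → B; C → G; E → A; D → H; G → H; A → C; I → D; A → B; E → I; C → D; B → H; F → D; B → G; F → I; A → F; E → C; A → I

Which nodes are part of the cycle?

DFS with gray/black marking from F:
F gray
  D gray
    H gray
    H black
  D black
  I gray
    B gray
      B→H: H black — skip
      G gray
        G→H: H black — skip
      G black
    B black
    I→D: D black — skip
  I black
  E gray
    E→I: I black — skip
    E→B: B black — skip
    C gray
      C→D: D black — skip
      C→G: G black — skip
    C black
    A gray
      A→C: C black — skip
      A→I: I black — skip
      A→G: G black — skip
      A→F: F is gray → back edge
Back edge closes the cycle F → E → A → F; its vertices are {A, E, F}.

A, E, F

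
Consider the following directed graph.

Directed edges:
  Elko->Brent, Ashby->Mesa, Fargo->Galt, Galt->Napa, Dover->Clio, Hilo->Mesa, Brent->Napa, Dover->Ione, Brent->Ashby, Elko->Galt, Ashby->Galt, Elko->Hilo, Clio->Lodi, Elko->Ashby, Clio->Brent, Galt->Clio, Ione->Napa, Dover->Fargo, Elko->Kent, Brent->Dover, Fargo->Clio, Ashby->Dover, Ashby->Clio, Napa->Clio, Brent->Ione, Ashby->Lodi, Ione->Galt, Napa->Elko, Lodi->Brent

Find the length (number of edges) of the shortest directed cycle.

3

For each vertex v, BFS finds the shortest path from v back to v.
The shortest such closed walk is Elko → Brent → Napa → Elko, length 3.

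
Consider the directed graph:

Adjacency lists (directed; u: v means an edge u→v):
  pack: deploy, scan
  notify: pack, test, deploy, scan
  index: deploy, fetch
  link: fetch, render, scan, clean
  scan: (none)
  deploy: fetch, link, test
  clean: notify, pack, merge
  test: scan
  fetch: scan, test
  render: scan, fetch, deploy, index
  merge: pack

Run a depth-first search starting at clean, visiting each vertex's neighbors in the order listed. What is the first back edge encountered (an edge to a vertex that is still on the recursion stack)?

DFS from clean (visiting each vertex's neighbors in the order listed); mark gray on enter, black on exit:
clean gray
  notify gray
    pack gray
      deploy gray
        fetch gray
          scan gray
          scan black
          test gray
            test→scan: scan black — skip
          test black
        fetch black
        link gray
          link→fetch: fetch black — skip
          render gray
            render→scan: scan black — skip
            render→fetch: fetch black — skip
            render→deploy: deploy is gray → back edge
First back edge: render → deploy.

render→deploy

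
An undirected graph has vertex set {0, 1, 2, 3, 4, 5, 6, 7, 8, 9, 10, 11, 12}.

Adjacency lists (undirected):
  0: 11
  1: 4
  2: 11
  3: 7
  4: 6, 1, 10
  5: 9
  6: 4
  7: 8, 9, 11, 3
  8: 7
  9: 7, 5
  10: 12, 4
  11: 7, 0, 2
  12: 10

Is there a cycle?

DFS, tracking each vertex's parent; an edge to a visited non-parent vertex closes a cycle.
Start from 4:
visit 4 (parent –)
  visit 6 (parent 4)
    6–4: parent, skip
  visit 1 (parent 4)
    1–4: parent, skip
  visit 10 (parent 4)
    visit 12 (parent 10)
      12–10: parent, skip
    10–4: parent, skip
visit 0 (parent –)
  visit 11 (parent 0)
    visit 7 (parent 11)
      visit 8 (parent 7)
        8–7: parent, skip
      visit 9 (parent 7)
        9–7: parent, skip
        visit 5 (parent 9)
          5–9: parent, skip
      7–11: parent, skip
      visit 3 (parent 7)
        3–7: parent, skip
    11–0: parent, skip
    visit 2 (parent 11)
      2–11: parent, skip
No non-parent visited neighbor found — the graph is a forest.

No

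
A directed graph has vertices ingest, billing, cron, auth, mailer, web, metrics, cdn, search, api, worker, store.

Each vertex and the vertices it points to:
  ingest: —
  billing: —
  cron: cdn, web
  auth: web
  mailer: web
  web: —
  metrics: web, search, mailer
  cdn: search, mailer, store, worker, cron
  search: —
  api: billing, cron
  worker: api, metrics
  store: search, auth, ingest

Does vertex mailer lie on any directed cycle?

mailer lies on a cycle iff there is a path from mailer back to itself.
Exploring from mailer, it never reaches itself; equivalently, its strongly connected component is a singleton.

No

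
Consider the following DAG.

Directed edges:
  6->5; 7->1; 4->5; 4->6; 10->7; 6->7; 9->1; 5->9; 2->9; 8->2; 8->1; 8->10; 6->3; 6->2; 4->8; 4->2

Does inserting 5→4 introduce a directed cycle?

Yes

Adding 5→4 creates a cycle iff 4 can already reach 5.
Path from 4: 4 → 5.
So 4 → … → 5 → 4 is a cycle.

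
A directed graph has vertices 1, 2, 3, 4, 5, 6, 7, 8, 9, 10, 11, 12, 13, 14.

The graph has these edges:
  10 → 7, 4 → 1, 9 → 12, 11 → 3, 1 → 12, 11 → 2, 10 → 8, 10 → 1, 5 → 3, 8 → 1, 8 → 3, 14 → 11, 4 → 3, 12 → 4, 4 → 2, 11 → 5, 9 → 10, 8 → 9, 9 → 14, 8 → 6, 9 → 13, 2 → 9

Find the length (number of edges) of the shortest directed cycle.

3

For each vertex v, BFS finds the shortest path from v back to v.
The shortest such closed walk is 9 → 10 → 8 → 9, length 3.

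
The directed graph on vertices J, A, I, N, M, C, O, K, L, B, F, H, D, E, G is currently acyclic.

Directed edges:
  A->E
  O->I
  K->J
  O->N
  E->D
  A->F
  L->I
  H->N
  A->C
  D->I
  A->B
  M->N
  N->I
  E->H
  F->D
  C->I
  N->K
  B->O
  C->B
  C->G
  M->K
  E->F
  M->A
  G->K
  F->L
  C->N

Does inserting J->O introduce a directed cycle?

Yes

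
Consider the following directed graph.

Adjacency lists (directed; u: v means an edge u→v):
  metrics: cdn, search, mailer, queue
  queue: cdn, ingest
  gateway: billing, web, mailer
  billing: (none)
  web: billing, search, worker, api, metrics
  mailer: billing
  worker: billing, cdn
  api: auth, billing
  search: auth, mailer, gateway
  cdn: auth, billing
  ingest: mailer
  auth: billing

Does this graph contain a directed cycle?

DFS with white/gray/black marking, starting from search:
search gray
  auth gray
    billing gray
    billing black
  auth black
  mailer gray
    mailer→billing: billing black — skip
  mailer black
  gateway gray
    gateway→billing: billing black — skip
    web gray
      web→billing: billing black — skip
      web→search: search is gray → back edge
Back edge found, so a cycle exists: search → gateway → web → search.

Yes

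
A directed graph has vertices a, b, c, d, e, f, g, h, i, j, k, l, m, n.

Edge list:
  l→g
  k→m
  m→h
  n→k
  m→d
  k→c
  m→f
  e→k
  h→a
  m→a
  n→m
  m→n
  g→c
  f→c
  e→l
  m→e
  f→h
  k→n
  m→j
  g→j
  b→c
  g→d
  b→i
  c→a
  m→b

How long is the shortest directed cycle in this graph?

2

For each vertex v, BFS finds the shortest path from v back to v.
The shortest such closed walk is m → n → m, length 2.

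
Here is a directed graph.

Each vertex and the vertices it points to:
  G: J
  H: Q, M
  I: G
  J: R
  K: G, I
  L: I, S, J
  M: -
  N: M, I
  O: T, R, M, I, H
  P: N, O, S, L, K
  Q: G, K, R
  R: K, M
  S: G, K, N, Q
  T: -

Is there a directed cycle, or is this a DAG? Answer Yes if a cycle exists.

Yes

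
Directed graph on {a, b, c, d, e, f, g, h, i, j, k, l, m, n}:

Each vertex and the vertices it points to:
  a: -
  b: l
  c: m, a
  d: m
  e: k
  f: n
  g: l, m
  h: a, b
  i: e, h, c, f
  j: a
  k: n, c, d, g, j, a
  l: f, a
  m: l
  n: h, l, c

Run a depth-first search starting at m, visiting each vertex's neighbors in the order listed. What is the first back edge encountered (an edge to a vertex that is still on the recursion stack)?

b->l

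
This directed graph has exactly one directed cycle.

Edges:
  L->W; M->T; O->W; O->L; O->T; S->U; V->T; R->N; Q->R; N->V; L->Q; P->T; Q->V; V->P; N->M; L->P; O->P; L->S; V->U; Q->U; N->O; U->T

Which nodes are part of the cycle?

DFS with gray/black marking from N:
N gray
  V gray
    T gray
    T black
    P gray
      P→T: T black — skip
    P black
    U gray
      U→T: T black — skip
    U black
  V black
  O gray
    O→P: P black — skip
    W gray
    W black
    O→T: T black — skip
    L gray
      Q gray
        Q→U: U black — skip
        R gray
          R→N: N is gray → back edge
Back edge closes the cycle N → O → L → Q → R → N; its vertices are {L, N, O, Q, R}.

L, N, O, Q, R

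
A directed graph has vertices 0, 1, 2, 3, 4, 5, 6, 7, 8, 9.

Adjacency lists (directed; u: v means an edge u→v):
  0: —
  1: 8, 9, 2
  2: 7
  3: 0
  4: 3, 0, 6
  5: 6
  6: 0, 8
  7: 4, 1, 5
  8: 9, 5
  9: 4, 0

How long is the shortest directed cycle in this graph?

For each vertex v, BFS finds the shortest path from v back to v.
The shortest such closed walk is 7 → 1 → 2 → 7, length 3.

3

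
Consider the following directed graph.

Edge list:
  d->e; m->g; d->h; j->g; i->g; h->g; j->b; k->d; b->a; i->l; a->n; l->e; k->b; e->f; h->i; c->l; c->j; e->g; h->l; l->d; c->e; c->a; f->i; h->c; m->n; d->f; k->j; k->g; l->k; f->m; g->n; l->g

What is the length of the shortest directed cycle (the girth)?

For each vertex v, BFS finds the shortest path from v back to v.
The shortest such closed walk is d → h → l → d, length 3.

3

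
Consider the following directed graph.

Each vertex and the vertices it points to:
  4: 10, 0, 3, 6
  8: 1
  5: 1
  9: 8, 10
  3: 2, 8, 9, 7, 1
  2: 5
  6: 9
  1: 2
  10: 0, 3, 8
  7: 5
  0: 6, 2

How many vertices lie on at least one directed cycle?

8

A vertex is on a directed cycle iff it belongs to a strongly connected component of size ≥ 2 (or has a self-loop).
The vertices on cycles are {0, 1, 2, 3, 5, 6, 9, 10} — 8 in total.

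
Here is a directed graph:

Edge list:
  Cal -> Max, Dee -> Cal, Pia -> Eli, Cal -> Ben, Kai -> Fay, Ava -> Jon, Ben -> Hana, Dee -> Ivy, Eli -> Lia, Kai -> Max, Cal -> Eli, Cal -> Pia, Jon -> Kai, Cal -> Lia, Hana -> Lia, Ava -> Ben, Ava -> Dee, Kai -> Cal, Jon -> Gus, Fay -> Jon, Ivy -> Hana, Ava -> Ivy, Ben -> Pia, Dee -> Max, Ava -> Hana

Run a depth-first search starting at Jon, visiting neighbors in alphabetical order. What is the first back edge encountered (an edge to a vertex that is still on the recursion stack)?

Fay→Jon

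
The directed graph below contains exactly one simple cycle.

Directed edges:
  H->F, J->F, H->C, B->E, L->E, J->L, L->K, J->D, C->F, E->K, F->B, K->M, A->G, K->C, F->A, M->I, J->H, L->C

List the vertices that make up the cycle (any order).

B, C, E, F, K

DFS with gray/black marking from K:
K gray
  M gray
    I gray
    I black
  M black
  C gray
    F gray
      A gray
        G gray
        G black
      A black
      B gray
        E gray
          E→K: K is gray → back edge
Back edge closes the cycle K → C → F → B → E → K; its vertices are {B, C, E, F, K}.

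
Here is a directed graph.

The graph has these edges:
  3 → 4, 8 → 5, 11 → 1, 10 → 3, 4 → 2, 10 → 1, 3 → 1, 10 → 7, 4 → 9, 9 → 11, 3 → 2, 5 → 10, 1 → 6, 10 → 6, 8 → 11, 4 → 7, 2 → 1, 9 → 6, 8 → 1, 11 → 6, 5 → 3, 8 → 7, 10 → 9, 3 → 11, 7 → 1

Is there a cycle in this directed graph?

No

DFS with white/gray/black marking, starting from 4:
4 gray
  7 gray
    1 gray
      6 gray
      6 black
    1 black
  7 black
  9 gray
    11 gray
      11→6: 6 black — skip
      11→1: 1 black — skip
    11 black
    9→6: 6 black — skip
  9 black
  2 gray
    2→1: 1 black — skip
  2 black
4 black
8 gray
  8→1: 1 black — skip
  8→7: 7 black — skip
  8→11: 11 black — skip
  5 gray
    3 gray
      3→1: 1 black — skip
      3→11: 11 black — skip
      3→2: 2 black — skip
      3→4: 4 black — skip
    3 black
    10 gray
      10→7: 7 black — skip
      10→3: 3 black — skip
      10→6: 6 black — skip
      10→1: 1 black — skip
      10→9: 9 black — skip
    10 black
  5 black
8 black
Every edge goes to a white or black vertex — no back edge, so the graph is acyclic.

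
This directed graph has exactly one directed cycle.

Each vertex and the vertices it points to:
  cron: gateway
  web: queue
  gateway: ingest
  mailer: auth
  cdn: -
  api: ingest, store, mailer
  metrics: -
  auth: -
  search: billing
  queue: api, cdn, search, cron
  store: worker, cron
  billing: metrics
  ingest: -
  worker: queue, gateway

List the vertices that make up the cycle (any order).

api, queue, store, worker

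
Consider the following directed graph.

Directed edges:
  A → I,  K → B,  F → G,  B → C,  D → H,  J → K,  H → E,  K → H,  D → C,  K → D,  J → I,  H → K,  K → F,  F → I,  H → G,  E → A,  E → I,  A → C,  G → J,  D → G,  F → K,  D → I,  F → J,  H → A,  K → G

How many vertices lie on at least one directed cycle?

A vertex is on a directed cycle iff it belongs to a strongly connected component of size ≥ 2 (or has a self-loop).
The vertices on cycles are {D, F, G, H, J, K} — 6 in total.

6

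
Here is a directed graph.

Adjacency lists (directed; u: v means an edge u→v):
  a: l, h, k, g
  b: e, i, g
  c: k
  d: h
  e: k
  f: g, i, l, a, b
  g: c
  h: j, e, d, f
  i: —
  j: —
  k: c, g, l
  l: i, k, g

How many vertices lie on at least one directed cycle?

8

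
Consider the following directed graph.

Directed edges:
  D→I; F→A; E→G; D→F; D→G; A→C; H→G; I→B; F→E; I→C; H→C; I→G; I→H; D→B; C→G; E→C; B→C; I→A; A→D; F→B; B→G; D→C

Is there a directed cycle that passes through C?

C lies on a cycle iff there is a path from C back to itself.
Exploring from C, it never reaches itself; equivalently, its strongly connected component is a singleton.

No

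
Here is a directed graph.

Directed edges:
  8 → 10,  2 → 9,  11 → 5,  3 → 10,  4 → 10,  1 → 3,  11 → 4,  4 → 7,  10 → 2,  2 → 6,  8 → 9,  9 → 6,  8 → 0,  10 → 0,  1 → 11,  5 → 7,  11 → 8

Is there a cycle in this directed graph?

No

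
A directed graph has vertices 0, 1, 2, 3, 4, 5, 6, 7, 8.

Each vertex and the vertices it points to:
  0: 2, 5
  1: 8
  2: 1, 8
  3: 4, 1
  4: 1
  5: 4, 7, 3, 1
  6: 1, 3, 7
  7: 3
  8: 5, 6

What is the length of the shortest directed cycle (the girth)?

3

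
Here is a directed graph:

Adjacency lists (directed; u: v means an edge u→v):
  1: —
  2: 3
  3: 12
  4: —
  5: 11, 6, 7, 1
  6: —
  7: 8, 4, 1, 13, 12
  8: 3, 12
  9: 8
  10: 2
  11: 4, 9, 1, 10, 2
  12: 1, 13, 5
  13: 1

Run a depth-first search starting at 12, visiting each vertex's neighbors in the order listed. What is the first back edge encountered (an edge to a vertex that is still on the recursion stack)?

3→12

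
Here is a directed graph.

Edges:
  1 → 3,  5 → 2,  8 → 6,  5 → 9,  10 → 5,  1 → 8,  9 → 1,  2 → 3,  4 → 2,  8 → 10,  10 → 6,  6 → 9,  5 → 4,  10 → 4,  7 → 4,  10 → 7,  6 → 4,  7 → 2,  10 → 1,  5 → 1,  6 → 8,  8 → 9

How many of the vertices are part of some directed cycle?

A vertex is on a directed cycle iff it belongs to a strongly connected component of size ≥ 2 (or has a self-loop).
The vertices on cycles are {1, 5, 6, 8, 9, 10} — 6 in total.

6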